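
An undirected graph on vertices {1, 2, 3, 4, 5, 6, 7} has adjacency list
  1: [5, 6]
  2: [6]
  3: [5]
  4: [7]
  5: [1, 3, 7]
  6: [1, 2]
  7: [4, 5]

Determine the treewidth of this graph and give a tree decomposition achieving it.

Every bag has size at most 2, so the width is 2 − 1 = 1 and tw(G) ≤ 1. Since G has at least one edge (e.g. 1–5), it is not an edgeless graph, so tw(G) ≥ 1. Hence tw(G) = 1 exactly.

Treewidth 1.
Bags: B1 = {1, 5}  B2 = {5, 7}  B3 = {3, 5}  B4 = {1, 6}  B5 = {4, 7}  B6 = {2, 6}
Tree: B1–B2, B2–B3, B1–B4, B2–B5, B4–B6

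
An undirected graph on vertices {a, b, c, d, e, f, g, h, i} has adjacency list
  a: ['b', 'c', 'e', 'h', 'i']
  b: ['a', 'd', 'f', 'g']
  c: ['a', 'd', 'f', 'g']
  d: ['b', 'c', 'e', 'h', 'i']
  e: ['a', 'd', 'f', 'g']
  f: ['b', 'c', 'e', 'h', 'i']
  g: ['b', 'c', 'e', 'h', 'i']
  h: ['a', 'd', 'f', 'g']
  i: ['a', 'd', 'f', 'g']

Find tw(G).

A width-4 tree decomposition is:
Bags: B1 = {a, d, f, g, h}  B2 = {a, c, d, f, g}  B3 = {a, d, f, g, i}  B4 = {a, d, e, f, g}  B5 = {a, b, d, f, g}
Tree: B1–B2, B2–B3, B3–B4, B4–B5
Each bag holds 5 vertices, so the decomposition has width 4, which upper-bounds the treewidth. For the lower bound: the 5 vertex sets {a,h}, {c,d}, {f,i}, {g}, {e} are disjoint, each induces a connected subgraph, and every pair is joined by at least one edge of G. Contracting each set to a single vertex therefore yields K_{5} as a minor, and since treewidth is minor-monotone, tw(G) ≥ tw(K_{5}) = 4. Hence tw(G) = 4 exactly.

4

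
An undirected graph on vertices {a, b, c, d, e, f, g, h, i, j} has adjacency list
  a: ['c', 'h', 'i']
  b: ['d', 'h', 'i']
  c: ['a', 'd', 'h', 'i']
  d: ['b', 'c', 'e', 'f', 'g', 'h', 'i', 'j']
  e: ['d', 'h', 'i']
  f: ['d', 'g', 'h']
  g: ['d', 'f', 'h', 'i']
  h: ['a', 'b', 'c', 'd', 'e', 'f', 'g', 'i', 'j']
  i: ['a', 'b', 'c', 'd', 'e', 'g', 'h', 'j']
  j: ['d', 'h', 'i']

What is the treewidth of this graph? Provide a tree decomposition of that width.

Treewidth 3.
One such decomposition:
Bags: B1 = {d, e, h, i}  B2 = {c, d, h, i}  B3 = {d, g, h, i}  B4 = {d, f, g, h}  B5 = {d, h, i, j}  B6 = {a, c, h, i}  B7 = {b, d, h, i}
Tree: B1–B2, B1–B3, B3–B4, B1–B5, B2–B6, B5–B7

The largest bag has 4 vertices, giving width 3; this decomposition certifies tw(G) ≤ 3. On the other hand G contains the 4-clique {d, f, g, h}. A clique must lie in a single bag of any decomposition, so no decomposition can have width below 3. Therefore the treewidth is 3.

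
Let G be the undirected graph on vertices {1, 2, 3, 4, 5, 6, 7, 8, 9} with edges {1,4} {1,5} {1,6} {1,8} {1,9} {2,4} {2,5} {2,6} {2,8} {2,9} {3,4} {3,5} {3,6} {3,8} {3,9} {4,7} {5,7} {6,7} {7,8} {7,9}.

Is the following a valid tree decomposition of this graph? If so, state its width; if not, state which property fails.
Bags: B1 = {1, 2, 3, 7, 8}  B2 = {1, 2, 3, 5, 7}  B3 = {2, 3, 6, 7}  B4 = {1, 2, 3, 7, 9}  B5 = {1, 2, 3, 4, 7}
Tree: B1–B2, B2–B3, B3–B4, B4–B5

A tree decomposition must satisfy three properties: every vertex lies in some bag; for every edge, both endpoints lie together in some bag; and for every vertex, the bags containing it form a connected subtree. Here edge (1,6) lies in no bag, so the decomposition is invalid.

No — edge (1,6) lies in no bag.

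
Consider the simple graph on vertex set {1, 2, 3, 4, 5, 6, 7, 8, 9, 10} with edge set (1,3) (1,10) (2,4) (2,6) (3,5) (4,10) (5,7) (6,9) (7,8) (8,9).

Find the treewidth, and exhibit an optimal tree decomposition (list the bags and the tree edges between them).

The largest bag has 3 vertices, giving width 2; this decomposition certifies tw(G) ≤ 2. Since 2–6–9–8–7–5–3–1–10–4–2 is a cycle in G, G is not acyclic. Forests are exactly the graphs of treewidth ≤ 1, so tw(G) ≥ 2. Therefore the treewidth is 2.

Treewidth 2.
Bags: B1 = {2, 6, 9}  B2 = {2, 8, 9}  B3 = {2, 7, 8}  B4 = {2, 5, 7}  B5 = {2, 3, 5}  B6 = {1, 2, 3}  B7 = {1, 2, 10}  B8 = {2, 4, 10}
Tree: B1–B2, B2–B3, B3–B4, B4–B5, B5–B6, B6–B7, B7–B8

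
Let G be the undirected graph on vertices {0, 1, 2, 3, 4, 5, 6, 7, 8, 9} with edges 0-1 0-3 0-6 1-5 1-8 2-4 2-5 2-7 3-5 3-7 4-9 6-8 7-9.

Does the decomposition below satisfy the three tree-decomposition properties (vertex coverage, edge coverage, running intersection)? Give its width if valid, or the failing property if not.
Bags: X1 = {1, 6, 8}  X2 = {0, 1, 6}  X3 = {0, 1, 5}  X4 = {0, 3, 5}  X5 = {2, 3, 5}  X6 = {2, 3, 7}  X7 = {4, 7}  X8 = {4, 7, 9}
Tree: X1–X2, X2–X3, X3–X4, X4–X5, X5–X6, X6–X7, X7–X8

A tree decomposition must satisfy three properties: every vertex lies in some bag; for every edge, both endpoints lie together in some bag; and for every vertex, the bags containing it form a connected subtree. Here edge (2,4) lies in no bag, so the decomposition is invalid.

No — edge (2,4) lies in no bag.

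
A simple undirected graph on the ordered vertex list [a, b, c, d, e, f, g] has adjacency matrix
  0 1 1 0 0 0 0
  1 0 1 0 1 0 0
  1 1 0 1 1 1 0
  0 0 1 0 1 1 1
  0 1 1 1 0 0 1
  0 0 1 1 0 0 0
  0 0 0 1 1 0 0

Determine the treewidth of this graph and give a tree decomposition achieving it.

Treewidth 2.
One such decomposition:
Bags: B1 = {c, d, f}  B2 = {c, d, e}  B3 = {b, c, e}  B4 = {a, b, c}  B5 = {d, e, g}
Tree: B1–B2, B2–B3, B3–B4, B2–B5

The largest bag has 3 vertices, giving width 2; this decomposition certifies tw(G) ≤ 2. Conversely, {d, e, g} is a clique of size 3, and the vertices of any clique must share a bag in every tree decomposition; so some bag has ≥ 3 vertices and tw(G) ≥ 2. The upper and lower bounds meet at 2, so that is the treewidth.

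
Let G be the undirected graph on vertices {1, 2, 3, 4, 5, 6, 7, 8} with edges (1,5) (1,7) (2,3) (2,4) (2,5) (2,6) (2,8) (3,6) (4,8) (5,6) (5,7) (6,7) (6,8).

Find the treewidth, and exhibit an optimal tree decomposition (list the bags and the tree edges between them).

Treewidth 2.
Bags: B1 = {2, 3, 6}  B2 = {2, 5, 6}  B3 = {2, 6, 8}  B4 = {5, 6, 7}  B5 = {2, 4, 8}  B6 = {1, 5, 7}
Tree: B1–B2, B2–B3, B2–B4, B3–B5, B4–B6

Every bag has size at most 3, so the width is 3 − 1 = 2 and tw(G) ≤ 2. On the other hand G contains the 3-clique {1, 5, 7}. A clique must lie in a single bag of any decomposition, so no decomposition can have width below 2. Combining the bounds, tw(G) = 2.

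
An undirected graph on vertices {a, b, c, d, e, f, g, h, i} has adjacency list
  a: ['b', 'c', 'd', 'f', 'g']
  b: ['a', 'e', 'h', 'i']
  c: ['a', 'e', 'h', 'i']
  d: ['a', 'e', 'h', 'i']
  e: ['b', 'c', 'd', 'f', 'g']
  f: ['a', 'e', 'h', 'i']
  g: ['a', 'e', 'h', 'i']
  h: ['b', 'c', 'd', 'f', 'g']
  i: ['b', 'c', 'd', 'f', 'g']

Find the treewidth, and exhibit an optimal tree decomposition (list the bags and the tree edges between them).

The largest bag has 5 vertices, giving width 4; this decomposition certifies tw(G) ≤ 4. For the lower bound: the 5 vertex sets {g,h}, {e,f}, {d,i}, {a}, {c} are disjoint, each induces a connected subgraph, and every pair is joined by at least one edge of G. Contracting each set to a single vertex therefore yields K_{5} as a minor, and since treewidth is minor-monotone, tw(G) ≥ tw(K_{5}) = 4. The upper and lower bounds meet at 4, so that is the treewidth.

Treewidth 4.
One such decomposition:
Bags: B1 = {a, e, g, h, i}  B2 = {a, e, f, h, i}  B3 = {a, d, e, h, i}  B4 = {a, c, e, h, i}  B5 = {a, b, e, h, i}
Tree: B1–B2, B2–B3, B3–B4, B4–B5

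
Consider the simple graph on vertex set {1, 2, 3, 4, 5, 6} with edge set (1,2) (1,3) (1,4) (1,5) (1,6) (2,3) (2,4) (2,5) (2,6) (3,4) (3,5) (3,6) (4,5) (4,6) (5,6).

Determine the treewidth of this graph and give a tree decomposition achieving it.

Treewidth 5.
One optimal decomposition is:
Bags: B1 = {1, 2, 3, 4, 5, 6}
Tree: (single bag)

A single bag containing all 6 vertices is trivially a valid decomposition of width 5. On the other hand G contains the 6-clique {1, 2, 3, 4, 5, 6}. A clique must lie in a single bag of any decomposition, so no decomposition can have width below 5. Combining the bounds, tw(G) = 5.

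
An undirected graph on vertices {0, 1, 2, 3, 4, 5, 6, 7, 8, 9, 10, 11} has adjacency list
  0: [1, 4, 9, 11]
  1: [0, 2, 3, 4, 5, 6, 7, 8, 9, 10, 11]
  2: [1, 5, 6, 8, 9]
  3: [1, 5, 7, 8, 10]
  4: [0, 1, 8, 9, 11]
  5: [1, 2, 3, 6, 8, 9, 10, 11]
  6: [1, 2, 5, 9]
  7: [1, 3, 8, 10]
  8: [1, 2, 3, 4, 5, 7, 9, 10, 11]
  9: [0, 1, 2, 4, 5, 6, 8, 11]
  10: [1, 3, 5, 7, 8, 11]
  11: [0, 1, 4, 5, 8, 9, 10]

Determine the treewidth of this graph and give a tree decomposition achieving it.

Treewidth 4.
Bags: B1 = {1, 5, 8, 9, 11}  B2 = {1, 5, 8, 10, 11}  B3 = {1, 3, 5, 8, 10}  B4 = {1, 3, 7, 8, 10}  B5 = {1, 4, 8, 9, 11}  B6 = {0, 1, 4, 9, 11}  B7 = {1, 2, 5, 8, 9}  B8 = {1, 2, 5, 6, 9}
Tree: B1–B2, B2–B3, B3–B4, B1–B5, B5–B6, B1–B7, B7–B8

Each bag holds 5 vertices, so the decomposition has width 4, which upper-bounds the treewidth. On the other hand G contains the 5-clique {0, 1, 4, 9, 11}. A clique must lie in a single bag of any decomposition, so no decomposition can have width below 4. Hence tw(G) = 4 exactly.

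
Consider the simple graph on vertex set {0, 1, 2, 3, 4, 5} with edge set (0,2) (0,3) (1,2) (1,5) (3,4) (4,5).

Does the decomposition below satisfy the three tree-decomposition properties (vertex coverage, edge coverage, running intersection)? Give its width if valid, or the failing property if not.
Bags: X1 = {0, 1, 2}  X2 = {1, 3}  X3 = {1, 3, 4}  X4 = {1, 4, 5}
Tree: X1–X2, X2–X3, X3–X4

No — edge (0,3) lies in no bag.

A tree decomposition must satisfy three properties: every vertex lies in some bag; for every edge, both endpoints lie together in some bag; and for every vertex, the bags containing it form a connected subtree. Here edge (0,3) lies in no bag, so the decomposition is invalid.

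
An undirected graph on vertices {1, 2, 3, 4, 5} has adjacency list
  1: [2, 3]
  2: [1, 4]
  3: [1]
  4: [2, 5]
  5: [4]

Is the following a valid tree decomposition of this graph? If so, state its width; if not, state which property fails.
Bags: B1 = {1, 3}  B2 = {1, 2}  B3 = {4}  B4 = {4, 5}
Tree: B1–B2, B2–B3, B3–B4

No — edge (2,4) lies in no bag.

A tree decomposition must satisfy three properties: every vertex lies in some bag; for every edge, both endpoints lie together in some bag; and for every vertex, the bags containing it form a connected subtree. Here edge (2,4) lies in no bag, so the decomposition is invalid.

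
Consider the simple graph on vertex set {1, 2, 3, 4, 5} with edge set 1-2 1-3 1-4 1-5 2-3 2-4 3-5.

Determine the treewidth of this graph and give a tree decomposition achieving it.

Treewidth 2.
One such decomposition:
Bags: B1 = {1, 2, 3}  B2 = {1, 3, 5}  B3 = {1, 2, 4}
Tree: B1–B2, B1–B3

The largest bag has 3 vertices, giving width 2; this decomposition certifies tw(G) ≤ 2. Conversely, {1, 2, 3} is a clique of size 3, and the vertices of any clique must share a bag in every tree decomposition; so some bag has ≥ 3 vertices and tw(G) ≥ 2. Hence tw(G) = 2 exactly.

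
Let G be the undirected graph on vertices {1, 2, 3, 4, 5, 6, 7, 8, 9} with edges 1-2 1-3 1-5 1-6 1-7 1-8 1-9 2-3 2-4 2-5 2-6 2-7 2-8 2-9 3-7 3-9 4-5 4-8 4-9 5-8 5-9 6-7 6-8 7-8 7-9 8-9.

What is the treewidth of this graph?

4

A width-4 tree decomposition is:
Bags: B1 = {2, 4, 5, 8, 9}  B2 = {1, 2, 5, 8, 9}  B3 = {1, 2, 7, 8, 9}  B4 = {1, 2, 6, 7, 8}  B5 = {1, 2, 3, 7, 9}
Tree: B1–B2, B2–B3, B3–B4, B3–B5
Every bag has size at most 5, so the width is 5 − 1 = 4 and tw(G) ≤ 4. Conversely, {1, 2, 5, 8, 9} is a clique of size 5, and the vertices of any clique must share a bag in every tree decomposition; so some bag has ≥ 5 vertices and tw(G) ≥ 4. The upper and lower bounds meet at 4, so that is the treewidth.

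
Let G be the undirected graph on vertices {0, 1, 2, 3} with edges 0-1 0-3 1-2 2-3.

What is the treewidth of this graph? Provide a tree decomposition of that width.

The largest bag has 3 vertices, giving width 2; this decomposition certifies tw(G) ≤ 2. For the lower bound, G contains the cycle 1–2–3–0–1, so G is not a forest; only forests have treewidth ≤ 1, hence tw(G) ≥ 2. Combining the bounds, tw(G) = 2.

Treewidth 2.
One such decomposition:
Bags: B1 = {1, 2, 3}  B2 = {0, 1, 3}
Tree: B1–B2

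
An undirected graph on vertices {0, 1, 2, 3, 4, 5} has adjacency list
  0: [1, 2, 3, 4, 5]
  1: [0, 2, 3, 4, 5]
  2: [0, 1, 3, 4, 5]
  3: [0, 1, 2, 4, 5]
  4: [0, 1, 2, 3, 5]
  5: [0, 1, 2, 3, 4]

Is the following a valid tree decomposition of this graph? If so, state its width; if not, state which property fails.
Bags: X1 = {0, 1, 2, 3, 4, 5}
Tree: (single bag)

Yes; width 5.

Checking the three conditions: (i) the bags cover all of {0, 1, 2, 3, 4, 5}; (ii) for each edge, some bag contains both endpoints; (iii) the bags containing any fixed vertex form a subtree. All hold, so the decomposition is valid with width 6 − 1 = 5.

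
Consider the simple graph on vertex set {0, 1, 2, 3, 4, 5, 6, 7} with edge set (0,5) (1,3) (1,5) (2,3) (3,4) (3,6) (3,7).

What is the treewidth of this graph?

1

A width-1 tree decomposition is:
Bags: B1 = {2, 3}  B2 = {1, 3}  B3 = {3, 4}  B4 = {3, 6}  B5 = {3, 7}  B6 = {1, 5}  B7 = {0, 5}
Tree: B1–B2, B2–B3, B2–B4, B2–B5, B2–B6, B6–B7
The largest bag has 2 vertices, giving width 1; this decomposition certifies tw(G) ≤ 1. Any graph with an edge has treewidth ≥ 1, and G has the edge 2–3. Hence tw(G) = 1 exactly.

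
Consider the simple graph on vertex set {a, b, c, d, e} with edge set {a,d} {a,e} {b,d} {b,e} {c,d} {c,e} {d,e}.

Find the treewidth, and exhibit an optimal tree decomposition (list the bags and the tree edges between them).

The largest bag has 3 vertices, giving width 2; this decomposition certifies tw(G) ≤ 2. Conversely, {c, d, e} is a clique of size 3, and the vertices of any clique must share a bag in every tree decomposition; so some bag has ≥ 3 vertices and tw(G) ≥ 2. Therefore the treewidth is 2.

Treewidth 2.
One such decomposition:
Bags: B1 = {a, d, e}  B2 = {b, d, e}  B3 = {c, d, e}
Tree: B1–B2, B1–B3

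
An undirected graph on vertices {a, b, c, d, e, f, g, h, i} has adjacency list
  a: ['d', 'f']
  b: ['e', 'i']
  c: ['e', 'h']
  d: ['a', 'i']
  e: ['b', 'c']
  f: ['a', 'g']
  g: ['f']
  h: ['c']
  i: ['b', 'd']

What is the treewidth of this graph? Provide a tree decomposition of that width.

Each bag holds 2 vertices, so the decomposition has width 1, which upper-bounds the treewidth. G has an edge, so its treewidth is at least 1. Combining the bounds, tw(G) = 1.

Treewidth 1.
Bags: B1 = {f, g}  B2 = {a, f}  B3 = {a, d}  B4 = {d, i}  B5 = {b, i}  B6 = {b, e}  B7 = {c, e}  B8 = {c, h}
Tree: B1–B2, B2–B3, B3–B4, B4–B5, B5–B6, B6–B7, B7–B8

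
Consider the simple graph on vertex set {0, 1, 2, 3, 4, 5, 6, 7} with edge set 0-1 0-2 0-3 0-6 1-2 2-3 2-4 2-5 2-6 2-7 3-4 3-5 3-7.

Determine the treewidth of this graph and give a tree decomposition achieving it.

Treewidth 2.
Bags: B1 = {0, 2, 3}  B2 = {0, 2, 6}  B3 = {0, 1, 2}  B4 = {2, 3, 5}  B5 = {2, 3, 7}  B6 = {2, 3, 4}
Tree: B1–B2, B1–B3, B1–B4, B1–B5, B5–B6

The largest bag has 3 vertices, giving width 2; this decomposition certifies tw(G) ≤ 2. On the other hand G contains the 3-clique {0, 1, 2}. A clique must lie in a single bag of any decomposition, so no decomposition can have width below 2. Combining the bounds, tw(G) = 2.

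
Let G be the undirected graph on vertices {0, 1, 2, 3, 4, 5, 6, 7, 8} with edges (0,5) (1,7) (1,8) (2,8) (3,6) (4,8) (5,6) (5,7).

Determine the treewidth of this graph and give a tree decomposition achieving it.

Treewidth 1.
Bags: B1 = {5, 7}  B2 = {1, 7}  B3 = {5, 6}  B4 = {1, 8}  B5 = {3, 6}  B6 = {2, 8}  B7 = {0, 5}  B8 = {4, 8}
Tree: B1–B2, B1–B3, B2–B4, B3–B5, B4–B6, B3–B7, B6–B8

The largest bag has 2 vertices, giving width 1; this decomposition certifies tw(G) ≤ 1. G has an edge, so its treewidth is at least 1. The upper and lower bounds meet at 1, so that is the treewidth.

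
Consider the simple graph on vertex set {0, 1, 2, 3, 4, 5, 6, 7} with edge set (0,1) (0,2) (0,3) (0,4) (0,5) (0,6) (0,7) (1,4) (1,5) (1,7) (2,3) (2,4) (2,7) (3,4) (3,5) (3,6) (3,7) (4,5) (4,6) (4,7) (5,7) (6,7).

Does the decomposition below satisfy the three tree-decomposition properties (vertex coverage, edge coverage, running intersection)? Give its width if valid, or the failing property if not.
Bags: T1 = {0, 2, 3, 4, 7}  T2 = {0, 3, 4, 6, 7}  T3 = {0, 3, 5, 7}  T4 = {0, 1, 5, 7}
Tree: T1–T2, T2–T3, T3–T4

No — edge (4,5) lies in no bag.

A tree decomposition must satisfy three properties: every vertex lies in some bag; for every edge, both endpoints lie together in some bag; and for every vertex, the bags containing it form a connected subtree. Here edge (4,5) lies in no bag, so the decomposition is invalid.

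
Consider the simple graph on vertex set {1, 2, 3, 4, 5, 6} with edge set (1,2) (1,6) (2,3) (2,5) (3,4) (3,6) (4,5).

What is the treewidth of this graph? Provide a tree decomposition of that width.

Treewidth 2.
One such decomposition:
Bags: B1 = {3, 4, 5}  B2 = {2, 3, 5}  B3 = {2, 3, 6}  B4 = {1, 2, 6}
Tree: B1–B2, B2–B3, B3–B4

The largest bag has 3 vertices, giving width 2; this decomposition certifies tw(G) ≤ 2. The edges 4–5–2–3–4 form a cycle, so G is not a tree and its treewidth is at least 2. The upper and lower bounds meet at 2, so that is the treewidth.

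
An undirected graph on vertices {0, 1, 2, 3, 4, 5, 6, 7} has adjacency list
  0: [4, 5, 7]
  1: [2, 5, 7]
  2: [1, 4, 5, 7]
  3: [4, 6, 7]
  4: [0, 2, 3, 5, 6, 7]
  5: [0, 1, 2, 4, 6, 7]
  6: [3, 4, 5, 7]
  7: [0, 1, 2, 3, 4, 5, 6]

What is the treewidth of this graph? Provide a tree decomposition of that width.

Treewidth 3.
One optimal decomposition is:
Bags: B1 = {2, 4, 5, 7}  B2 = {4, 5, 6, 7}  B3 = {3, 4, 6, 7}  B4 = {0, 4, 5, 7}  B5 = {1, 2, 5, 7}
Tree: B1–B2, B2–B3, B1–B4, B1–B5

The largest bag has 4 vertices, giving width 3; this decomposition certifies tw(G) ≤ 3. For the lower bound, the 4 vertices {1, 2, 5, 7} are pairwise adjacent, and any tree decomposition puts a clique entirely inside one bag — forcing width ≥ 3. Combining the bounds, tw(G) = 3.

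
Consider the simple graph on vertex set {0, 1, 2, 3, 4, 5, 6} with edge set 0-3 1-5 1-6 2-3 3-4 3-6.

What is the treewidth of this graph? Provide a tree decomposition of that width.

Each bag holds 2 vertices, so the decomposition has width 1, which upper-bounds the treewidth. G has an edge, so its treewidth is at least 1. Hence tw(G) = 1 exactly.

Treewidth 1.
Bags: B1 = {3, 6}  B2 = {3, 4}  B3 = {1, 6}  B4 = {0, 3}  B5 = {1, 5}  B6 = {2, 3}
Tree: B1–B2, B1–B3, B2–B4, B3–B5, B2–B6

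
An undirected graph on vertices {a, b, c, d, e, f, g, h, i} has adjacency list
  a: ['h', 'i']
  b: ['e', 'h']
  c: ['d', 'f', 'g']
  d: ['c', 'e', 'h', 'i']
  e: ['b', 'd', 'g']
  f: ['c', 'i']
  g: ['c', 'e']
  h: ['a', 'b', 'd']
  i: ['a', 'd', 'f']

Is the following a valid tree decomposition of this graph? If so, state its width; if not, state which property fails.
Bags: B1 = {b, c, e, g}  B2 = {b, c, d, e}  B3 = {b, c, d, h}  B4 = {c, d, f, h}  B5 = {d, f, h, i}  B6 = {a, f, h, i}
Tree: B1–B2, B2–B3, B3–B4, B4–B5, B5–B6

Checking the three conditions: (i) the bags cover all of {a, b, c, d, e, f, g, h, i}; (ii) for each edge, some bag contains both endpoints; (iii) the bags containing any fixed vertex form a subtree. All hold, so the decomposition is valid with width 4 − 1 = 3.

Yes; width 3.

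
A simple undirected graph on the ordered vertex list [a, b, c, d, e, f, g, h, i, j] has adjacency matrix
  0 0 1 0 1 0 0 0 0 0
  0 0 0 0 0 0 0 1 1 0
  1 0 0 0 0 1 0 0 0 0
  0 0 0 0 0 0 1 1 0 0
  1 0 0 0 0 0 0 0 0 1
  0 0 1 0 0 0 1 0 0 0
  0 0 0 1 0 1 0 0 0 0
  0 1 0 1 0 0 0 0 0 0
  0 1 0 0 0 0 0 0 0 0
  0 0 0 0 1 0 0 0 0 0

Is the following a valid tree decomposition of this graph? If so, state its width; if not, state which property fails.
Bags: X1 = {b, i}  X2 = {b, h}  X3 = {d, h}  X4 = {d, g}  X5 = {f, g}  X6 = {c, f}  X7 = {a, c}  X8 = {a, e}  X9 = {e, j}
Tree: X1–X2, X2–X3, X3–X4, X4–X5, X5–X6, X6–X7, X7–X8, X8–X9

Yes; width 1.

Every vertex of G appears in some bag (union = {a, b, c, d, e, f, g, h, i, j}); every edge is covered by a bag; and for each vertex v the set of bags containing v is connected in the bag tree. The decomposition is therefore valid. The largest bag has 2 vertices, so the width is 1.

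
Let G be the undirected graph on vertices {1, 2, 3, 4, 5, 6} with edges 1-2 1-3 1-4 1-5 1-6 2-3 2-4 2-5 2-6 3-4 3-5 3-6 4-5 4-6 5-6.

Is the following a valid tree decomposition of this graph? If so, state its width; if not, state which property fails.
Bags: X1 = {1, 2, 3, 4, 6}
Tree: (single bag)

No — vertex 5 appears in no bag.

A tree decomposition must satisfy three properties: every vertex lies in some bag; for every edge, both endpoints lie together in some bag; and for every vertex, the bags containing it form a connected subtree. Here vertex 5 appears in no bag, so the decomposition is invalid.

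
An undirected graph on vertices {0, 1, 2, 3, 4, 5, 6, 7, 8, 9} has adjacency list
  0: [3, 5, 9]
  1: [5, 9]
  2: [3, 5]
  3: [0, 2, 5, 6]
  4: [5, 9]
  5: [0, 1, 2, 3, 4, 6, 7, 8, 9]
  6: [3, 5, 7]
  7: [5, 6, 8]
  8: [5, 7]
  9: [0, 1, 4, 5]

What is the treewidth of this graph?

2

A width-2 tree decomposition is:
Bags: B1 = {0, 5, 9}  B2 = {0, 3, 5}  B3 = {1, 5, 9}  B4 = {3, 5, 6}  B5 = {2, 3, 5}  B6 = {5, 6, 7}  B7 = {4, 5, 9}  B8 = {5, 7, 8}
Tree: B1–B2, B1–B3, B2–B4, B4–B5, B4–B6, B1–B7, B6–B8
Every bag has size at most 3, so the width is 3 − 1 = 2 and tw(G) ≤ 2. On the other hand G contains the 3-clique {1, 5, 9}. A clique must lie in a single bag of any decomposition, so no decomposition can have width below 2. Hence tw(G) = 2 exactly.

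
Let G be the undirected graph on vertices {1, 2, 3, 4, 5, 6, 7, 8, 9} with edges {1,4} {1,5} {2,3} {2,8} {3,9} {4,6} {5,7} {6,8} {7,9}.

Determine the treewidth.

2

A width-2 tree decomposition is:
Bags: B1 = {2, 6, 8}  B2 = {2, 3, 6}  B3 = {3, 6, 9}  B4 = {6, 7, 9}  B5 = {5, 6, 7}  B6 = {1, 5, 6}  B7 = {1, 4, 6}
Tree: B1–B2, B2–B3, B3–B4, B4–B5, B5–B6, B6–B7
Each bag holds 3 vertices, so the decomposition has width 2, which upper-bounds the treewidth. The edges 6–8–2–3–9–7–5–1–4–6 form a cycle, so G is not a tree and its treewidth is at least 2. Hence tw(G) = 2 exactly.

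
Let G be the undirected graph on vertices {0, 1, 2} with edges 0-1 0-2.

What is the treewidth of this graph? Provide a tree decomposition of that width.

Each bag holds 2 vertices, so the decomposition has width 1, which upper-bounds the treewidth. Since G has at least one edge (e.g. 2–0), it is not an edgeless graph, so tw(G) ≥ 1. Hence tw(G) = 1 exactly.

Treewidth 1.
One optimal decomposition is:
Bags: B1 = {0, 2}  B2 = {0, 1}
Tree: B1–B2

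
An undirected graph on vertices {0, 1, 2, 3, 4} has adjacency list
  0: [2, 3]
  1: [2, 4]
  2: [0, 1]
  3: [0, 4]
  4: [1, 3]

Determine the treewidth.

2

A width-2 tree decomposition is:
Bags: B1 = {0, 3, 4}  B2 = {0, 2, 4}  B3 = {1, 2, 4}
Tree: B1–B2, B2–B3
The largest bag has 3 vertices, giving width 2; this decomposition certifies tw(G) ≤ 2. The edges 4–3–0–2–1–4 form a cycle, so G is not a tree and its treewidth is at least 2. The upper and lower bounds meet at 2, so that is the treewidth.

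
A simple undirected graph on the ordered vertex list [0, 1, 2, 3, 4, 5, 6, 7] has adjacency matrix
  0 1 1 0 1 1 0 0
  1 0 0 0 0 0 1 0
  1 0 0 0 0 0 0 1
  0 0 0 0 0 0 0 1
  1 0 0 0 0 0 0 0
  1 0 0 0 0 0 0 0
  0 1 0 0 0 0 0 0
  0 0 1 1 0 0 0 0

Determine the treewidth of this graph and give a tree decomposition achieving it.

Treewidth 1.
One optimal decomposition is:
Bags: B1 = {0, 2}  B2 = {2, 7}  B3 = {0, 1}  B4 = {1, 6}  B5 = {0, 5}  B6 = {0, 4}  B7 = {3, 7}
Tree: B1–B2, B1–B3, B3–B4, B1–B5, B5–B6, B2–B7

Every bag has size at most 2, so the width is 2 − 1 = 1 and tw(G) ≤ 1. G has an edge, so its treewidth is at least 1. Therefore the treewidth is 1.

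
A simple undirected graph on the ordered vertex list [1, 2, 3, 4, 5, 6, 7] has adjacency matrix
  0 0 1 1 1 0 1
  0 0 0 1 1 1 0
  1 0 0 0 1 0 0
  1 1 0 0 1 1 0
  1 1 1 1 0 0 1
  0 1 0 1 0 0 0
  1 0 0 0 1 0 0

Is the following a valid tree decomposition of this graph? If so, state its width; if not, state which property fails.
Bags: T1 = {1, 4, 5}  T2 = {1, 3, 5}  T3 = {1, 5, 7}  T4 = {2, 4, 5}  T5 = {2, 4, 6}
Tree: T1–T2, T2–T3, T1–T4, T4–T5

Yes; width 2.

Vertex coverage: the bags together contain {1, 2, 3, 4, 5, 6, 7}, the full vertex set. Edge coverage: each edge of G has both endpoints in at least one bag. Running intersection: for every vertex, the bags containing it form a connected subtree. All three properties hold, so this is a valid tree decomposition of width max|bag| − 1 = 2, and hence tw(G) ≤ 2.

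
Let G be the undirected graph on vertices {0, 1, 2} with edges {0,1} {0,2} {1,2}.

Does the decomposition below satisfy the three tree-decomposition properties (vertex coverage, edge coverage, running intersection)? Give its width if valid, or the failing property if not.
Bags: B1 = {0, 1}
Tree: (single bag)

A tree decomposition must satisfy three properties: every vertex lies in some bag; for every edge, both endpoints lie together in some bag; and for every vertex, the bags containing it form a connected subtree. Here vertex 2 appears in no bag, so the decomposition is invalid.

No — vertex 2 appears in no bag.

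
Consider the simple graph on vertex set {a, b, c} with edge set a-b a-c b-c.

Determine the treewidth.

2

A width-2 tree decomposition is:
Bags: B1 = {a, b, c}
Tree: (single bag)
A single bag containing all 3 vertices is trivially a valid decomposition of width 2. Conversely, {a, b, c} is a clique of size 3, and the vertices of any clique must share a bag in every tree decomposition; so some bag has ≥ 3 vertices and tw(G) ≥ 2. Hence tw(G) = 2 exactly.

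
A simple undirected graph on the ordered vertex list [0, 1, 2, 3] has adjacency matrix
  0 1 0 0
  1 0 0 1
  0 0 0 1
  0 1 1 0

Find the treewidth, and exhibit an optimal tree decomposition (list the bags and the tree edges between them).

Each bag holds 2 vertices, so the decomposition has width 1, which upper-bounds the treewidth. Since G has at least one edge (e.g. 2–3), it is not an edgeless graph, so tw(G) ≥ 1. Hence tw(G) = 1 exactly.

Treewidth 1.
One such decomposition:
Bags: B1 = {2, 3}  B2 = {1, 3}  B3 = {0, 1}
Tree: B1–B2, B2–B3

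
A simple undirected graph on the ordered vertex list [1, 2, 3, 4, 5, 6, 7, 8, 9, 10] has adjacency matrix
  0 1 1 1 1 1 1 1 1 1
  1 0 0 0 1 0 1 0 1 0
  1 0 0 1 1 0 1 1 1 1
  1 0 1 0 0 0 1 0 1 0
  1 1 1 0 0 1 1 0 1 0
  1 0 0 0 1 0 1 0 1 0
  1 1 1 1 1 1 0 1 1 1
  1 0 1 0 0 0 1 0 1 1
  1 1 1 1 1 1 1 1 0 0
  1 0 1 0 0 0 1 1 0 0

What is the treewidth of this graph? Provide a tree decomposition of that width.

Every bag has size at most 5, so the width is 5 − 1 = 4 and tw(G) ≤ 4. On the other hand G contains the 5-clique {1, 2, 5, 7, 9}. A clique must lie in a single bag of any decomposition, so no decomposition can have width below 4. Therefore the treewidth is 4.

Treewidth 4.
Bags: B1 = {1, 3, 5, 7, 9}  B2 = {1, 3, 4, 7, 9}  B3 = {1, 3, 7, 8, 9}  B4 = {1, 5, 6, 7, 9}  B5 = {1, 3, 7, 8, 10}  B6 = {1, 2, 5, 7, 9}
Tree: B1–B2, B2–B3, B1–B4, B3–B5, B1–B6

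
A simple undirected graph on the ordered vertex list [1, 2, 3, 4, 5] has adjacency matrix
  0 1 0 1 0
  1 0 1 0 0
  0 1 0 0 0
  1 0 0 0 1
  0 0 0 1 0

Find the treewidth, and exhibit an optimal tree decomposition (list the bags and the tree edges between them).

The largest bag has 2 vertices, giving width 1; this decomposition certifies tw(G) ≤ 1. G has an edge, so its treewidth is at least 1. Therefore the treewidth is 1.

Treewidth 1.
One such decomposition:
Bags: B1 = {2, 3}  B2 = {1, 2}  B3 = {1, 4}  B4 = {4, 5}
Tree: B1–B2, B2–B3, B3–B4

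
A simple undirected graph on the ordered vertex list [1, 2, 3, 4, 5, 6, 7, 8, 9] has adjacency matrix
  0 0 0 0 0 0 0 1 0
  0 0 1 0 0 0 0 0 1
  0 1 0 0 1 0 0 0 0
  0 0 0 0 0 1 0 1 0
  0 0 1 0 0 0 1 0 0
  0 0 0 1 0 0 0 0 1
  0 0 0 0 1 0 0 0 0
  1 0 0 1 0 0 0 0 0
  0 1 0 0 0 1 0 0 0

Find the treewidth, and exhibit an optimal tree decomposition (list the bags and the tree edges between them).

Treewidth 1.
Bags: B1 = {1, 8}  B2 = {4, 8}  B3 = {4, 6}  B4 = {6, 9}  B5 = {2, 9}  B6 = {2, 3}  B7 = {3, 5}  B8 = {5, 7}
Tree: B1–B2, B2–B3, B3–B4, B4–B5, B5–B6, B6–B7, B7–B8

The largest bag has 2 vertices, giving width 1; this decomposition certifies tw(G) ≤ 1. Any graph with an edge has treewidth ≥ 1, and G has the edge 1–8. Hence tw(G) = 1 exactly.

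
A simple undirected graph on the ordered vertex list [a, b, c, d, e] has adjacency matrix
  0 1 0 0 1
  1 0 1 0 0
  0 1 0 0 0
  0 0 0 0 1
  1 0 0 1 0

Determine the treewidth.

1

A width-1 tree decomposition is:
Bags: B1 = {a, b}  B2 = {a, e}  B3 = {d, e}  B4 = {b, c}
Tree: B1–B2, B2–B3, B1–B4
Each bag holds 2 vertices, so the decomposition has width 1, which upper-bounds the treewidth. Any graph with an edge has treewidth ≥ 1, and G has the edge b–a. Therefore the treewidth is 1.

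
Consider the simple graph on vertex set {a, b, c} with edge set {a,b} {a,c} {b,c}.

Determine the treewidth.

2

A width-2 tree decomposition is:
Bags: B1 = {a, b, c}
Tree: (single bag)
A single bag containing all 3 vertices is trivially a valid decomposition of width 2. On the other hand G contains the 3-clique {a, b, c}. A clique must lie in a single bag of any decomposition, so no decomposition can have width below 2. Therefore the treewidth is 2.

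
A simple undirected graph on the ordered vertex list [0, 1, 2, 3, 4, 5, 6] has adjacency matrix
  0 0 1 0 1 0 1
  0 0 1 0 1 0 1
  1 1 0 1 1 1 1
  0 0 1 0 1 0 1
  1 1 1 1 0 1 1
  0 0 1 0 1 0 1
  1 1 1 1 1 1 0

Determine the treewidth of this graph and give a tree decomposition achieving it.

Every bag has size at most 4, so the width is 4 − 1 = 3 and tw(G) ≤ 3. For the lower bound, the 4 vertices {0, 2, 4, 6} are pairwise adjacent, and any tree decomposition puts a clique entirely inside one bag — forcing width ≥ 3. Hence tw(G) = 3 exactly.

Treewidth 3.
One optimal decomposition is:
Bags: B1 = {1, 2, 4, 6}  B2 = {0, 2, 4, 6}  B3 = {2, 4, 5, 6}  B4 = {2, 3, 4, 6}
Tree: B1–B2, B1–B3, B1–B4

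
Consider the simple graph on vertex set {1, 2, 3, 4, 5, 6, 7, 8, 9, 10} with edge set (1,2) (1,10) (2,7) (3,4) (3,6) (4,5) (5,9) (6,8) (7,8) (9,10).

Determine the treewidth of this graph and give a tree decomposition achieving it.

The largest bag has 3 vertices, giving width 2; this decomposition certifies tw(G) ≤ 2. The edges 10–9–5–4–3–6–8–7–2–1–10 form a cycle, so G is not a tree and its treewidth is at least 2. Hence tw(G) = 2 exactly.

Treewidth 2.
One optimal decomposition is:
Bags: B1 = {5, 9, 10}  B2 = {4, 5, 10}  B3 = {3, 4, 10}  B4 = {3, 6, 10}  B5 = {6, 8, 10}  B6 = {7, 8, 10}  B7 = {2, 7, 10}  B8 = {1, 2, 10}
Tree: B1–B2, B2–B3, B3–B4, B4–B5, B5–B6, B6–B7, B7–B8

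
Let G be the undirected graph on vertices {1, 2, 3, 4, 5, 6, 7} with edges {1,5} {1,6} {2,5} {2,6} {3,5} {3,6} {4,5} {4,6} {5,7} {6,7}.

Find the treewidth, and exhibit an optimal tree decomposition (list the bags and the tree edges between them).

The largest bag has 3 vertices, giving width 2; this decomposition certifies tw(G) ≤ 2. The edges 6–7–5–4–6 form a cycle, so G is not a tree and its treewidth is at least 2. Hence tw(G) = 2 exactly.

Treewidth 2.
Bags: B1 = {5, 6, 7}  B2 = {4, 5, 6}  B3 = {2, 5, 6}  B4 = {1, 5, 6}  B5 = {3, 5, 6}
Tree: B1–B2, B2–B3, B3–B4, B4–B5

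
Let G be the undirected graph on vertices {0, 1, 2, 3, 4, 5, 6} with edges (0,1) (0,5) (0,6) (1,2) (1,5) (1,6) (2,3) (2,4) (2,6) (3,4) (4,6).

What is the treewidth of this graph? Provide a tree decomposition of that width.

Treewidth 2.
Bags: B1 = {2, 4, 6}  B2 = {1, 2, 6}  B3 = {2, 3, 4}  B4 = {0, 1, 6}  B5 = {0, 1, 5}
Tree: B1–B2, B1–B3, B2–B4, B4–B5

The largest bag has 3 vertices, giving width 2; this decomposition certifies tw(G) ≤ 2. For the lower bound, the 3 vertices {0, 1, 5} are pairwise adjacent, and any tree decomposition puts a clique entirely inside one bag — forcing width ≥ 2. The upper and lower bounds meet at 2, so that is the treewidth.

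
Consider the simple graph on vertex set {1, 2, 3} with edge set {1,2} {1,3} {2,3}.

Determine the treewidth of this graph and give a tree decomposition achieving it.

With just one bag of size 3, the width is 3 − 1 = 2, so tw(G) ≤ 2. Conversely, {1, 2, 3} is a clique of size 3, and the vertices of any clique must share a bag in every tree decomposition; so some bag has ≥ 3 vertices and tw(G) ≥ 2. Therefore the treewidth is 2.

Treewidth 2.
One such decomposition:
Bags: B1 = {1, 2, 3}
Tree: (single bag)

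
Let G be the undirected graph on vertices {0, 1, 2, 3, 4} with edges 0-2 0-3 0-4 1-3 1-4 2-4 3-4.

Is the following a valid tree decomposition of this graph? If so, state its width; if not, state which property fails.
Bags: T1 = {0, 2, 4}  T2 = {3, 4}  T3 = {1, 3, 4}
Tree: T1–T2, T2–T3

A tree decomposition must satisfy three properties: every vertex lies in some bag; for every edge, both endpoints lie together in some bag; and for every vertex, the bags containing it form a connected subtree. Here edge (0,3) lies in no bag, so the decomposition is invalid.

No — edge (0,3) lies in no bag.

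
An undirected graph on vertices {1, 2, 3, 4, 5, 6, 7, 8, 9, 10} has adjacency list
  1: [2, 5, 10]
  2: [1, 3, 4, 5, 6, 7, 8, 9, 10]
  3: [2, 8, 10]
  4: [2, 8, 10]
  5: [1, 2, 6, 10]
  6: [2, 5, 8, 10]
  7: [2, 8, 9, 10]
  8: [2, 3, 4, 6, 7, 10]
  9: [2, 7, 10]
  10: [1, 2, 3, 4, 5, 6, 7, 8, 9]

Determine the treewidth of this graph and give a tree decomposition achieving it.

Each bag holds 4 vertices, so the decomposition has width 3, which upper-bounds the treewidth. For the lower bound, the 4 vertices {2, 3, 8, 10} are pairwise adjacent, and any tree decomposition puts a clique entirely inside one bag — forcing width ≥ 3. Hence tw(G) = 3 exactly.

Treewidth 3.
Bags: B1 = {2, 5, 6, 10}  B2 = {2, 6, 8, 10}  B3 = {2, 3, 8, 10}  B4 = {2, 7, 8, 10}  B5 = {2, 7, 9, 10}  B6 = {2, 4, 8, 10}  B7 = {1, 2, 5, 10}
Tree: B1–B2, B2–B3, B3–B4, B4–B5, B3–B6, B1–B7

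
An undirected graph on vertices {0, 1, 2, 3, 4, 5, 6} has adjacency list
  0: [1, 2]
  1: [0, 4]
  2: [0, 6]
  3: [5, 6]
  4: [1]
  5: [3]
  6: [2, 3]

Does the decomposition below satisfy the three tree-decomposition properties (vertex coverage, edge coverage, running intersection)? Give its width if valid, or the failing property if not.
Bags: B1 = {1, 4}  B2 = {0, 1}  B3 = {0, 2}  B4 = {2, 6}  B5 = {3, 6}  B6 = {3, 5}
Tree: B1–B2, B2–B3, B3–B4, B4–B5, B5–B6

Checking the three conditions: (i) the bags cover all of {0, 1, 2, 3, 4, 5, 6}; (ii) for each edge, some bag contains both endpoints; (iii) the bags containing any fixed vertex form a subtree. All hold, so the decomposition is valid with width 2 − 1 = 1.

Yes; width 1.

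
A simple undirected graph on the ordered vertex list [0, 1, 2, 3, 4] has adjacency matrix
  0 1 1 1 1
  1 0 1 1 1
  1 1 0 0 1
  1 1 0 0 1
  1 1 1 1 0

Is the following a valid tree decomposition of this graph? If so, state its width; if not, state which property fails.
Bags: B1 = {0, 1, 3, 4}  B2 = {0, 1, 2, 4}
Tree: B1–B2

Checking the three conditions: (i) the bags cover all of {0, 1, 2, 3, 4}; (ii) for each edge, some bag contains both endpoints; (iii) the bags containing any fixed vertex form a subtree. All hold, so the decomposition is valid with width 4 − 1 = 3.

Yes; width 3.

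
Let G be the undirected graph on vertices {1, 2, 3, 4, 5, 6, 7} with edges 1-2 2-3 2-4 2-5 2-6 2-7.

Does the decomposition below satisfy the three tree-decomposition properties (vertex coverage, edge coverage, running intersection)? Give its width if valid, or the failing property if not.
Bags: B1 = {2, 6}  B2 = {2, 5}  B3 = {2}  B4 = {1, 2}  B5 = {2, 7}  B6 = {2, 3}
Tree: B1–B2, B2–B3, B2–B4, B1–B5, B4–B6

No — vertex 4 appears in no bag.

A tree decomposition must satisfy three properties: every vertex lies in some bag; for every edge, both endpoints lie together in some bag; and for every vertex, the bags containing it form a connected subtree. Here vertex 4 appears in no bag, so the decomposition is invalid.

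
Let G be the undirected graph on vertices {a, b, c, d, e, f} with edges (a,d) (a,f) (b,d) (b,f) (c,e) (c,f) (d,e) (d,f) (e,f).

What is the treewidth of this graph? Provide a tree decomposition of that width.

The largest bag has 3 vertices, giving width 2; this decomposition certifies tw(G) ≤ 2. For the lower bound, the 3 vertices {d, e, f} are pairwise adjacent, and any tree decomposition puts a clique entirely inside one bag — forcing width ≥ 2. The upper and lower bounds meet at 2, so that is the treewidth.

Treewidth 2.
One optimal decomposition is:
Bags: B1 = {d, e, f}  B2 = {c, e, f}  B3 = {a, d, f}  B4 = {b, d, f}
Tree: B1–B2, B1–B3, B3–B4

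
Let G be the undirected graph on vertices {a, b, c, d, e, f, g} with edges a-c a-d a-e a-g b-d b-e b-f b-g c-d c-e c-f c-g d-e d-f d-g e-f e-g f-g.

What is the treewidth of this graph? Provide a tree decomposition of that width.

Every bag has size at most 5, so the width is 5 − 1 = 4 and tw(G) ≤ 4. Conversely, {a, c, d, e, g} is a clique of size 5, and the vertices of any clique must share a bag in every tree decomposition; so some bag has ≥ 5 vertices and tw(G) ≥ 4. The upper and lower bounds meet at 4, so that is the treewidth.

Treewidth 4.
One optimal decomposition is:
Bags: B1 = {a, c, d, e, g}  B2 = {c, d, e, f, g}  B3 = {b, d, e, f, g}
Tree: B1–B2, B2–B3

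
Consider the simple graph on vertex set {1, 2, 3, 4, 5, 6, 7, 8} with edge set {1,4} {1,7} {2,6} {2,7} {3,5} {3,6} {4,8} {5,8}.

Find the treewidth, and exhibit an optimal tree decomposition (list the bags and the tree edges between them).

Treewidth 2.
One optimal decomposition is:
Bags: B1 = {2, 3, 6}  B2 = {2, 3, 7}  B3 = {1, 3, 7}  B4 = {1, 3, 4}  B5 = {3, 4, 8}  B6 = {3, 5, 8}
Tree: B1–B2, B2–B3, B3–B4, B4–B5, B5–B6

Every bag has size at most 3, so the width is 3 − 1 = 2 and tw(G) ≤ 2. The edges 3–6–2–7–1–4–8–5–3 form a cycle, so G is not a tree and its treewidth is at least 2. The upper and lower bounds meet at 2, so that is the treewidth.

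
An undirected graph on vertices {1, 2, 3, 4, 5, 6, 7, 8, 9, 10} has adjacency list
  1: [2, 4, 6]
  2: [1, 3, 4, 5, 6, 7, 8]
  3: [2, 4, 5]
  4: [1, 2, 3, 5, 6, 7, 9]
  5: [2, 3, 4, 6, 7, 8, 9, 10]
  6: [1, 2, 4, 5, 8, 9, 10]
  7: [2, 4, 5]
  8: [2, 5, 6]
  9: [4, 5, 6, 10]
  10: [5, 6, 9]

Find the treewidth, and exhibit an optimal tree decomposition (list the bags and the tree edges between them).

Treewidth 3.
One optimal decomposition is:
Bags: B1 = {1, 2, 4, 6}  B2 = {2, 4, 5, 6}  B3 = {4, 5, 6, 9}  B4 = {5, 6, 9, 10}  B5 = {2, 4, 5, 7}  B6 = {2, 3, 4, 5}  B7 = {2, 5, 6, 8}
Tree: B1–B2, B2–B3, B3–B4, B2–B5, B2–B6, B2–B7

The largest bag has 4 vertices, giving width 3; this decomposition certifies tw(G) ≤ 3. On the other hand G contains the 4-clique {1, 2, 4, 6}. A clique must lie in a single bag of any decomposition, so no decomposition can have width below 3. Hence tw(G) = 3 exactly.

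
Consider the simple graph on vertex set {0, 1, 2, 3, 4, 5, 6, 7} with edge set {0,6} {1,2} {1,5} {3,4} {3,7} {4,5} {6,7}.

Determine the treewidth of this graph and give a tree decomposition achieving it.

Every bag has size at most 2, so the width is 2 − 1 = 1 and tw(G) ≤ 1. Any graph with an edge has treewidth ≥ 1, and G has the edge 0–6. The upper and lower bounds meet at 1, so that is the treewidth.

Treewidth 1.
One optimal decomposition is:
Bags: B1 = {0, 6}  B2 = {6, 7}  B3 = {3, 7}  B4 = {3, 4}  B5 = {4, 5}  B6 = {1, 5}  B7 = {1, 2}
Tree: B1–B2, B2–B3, B3–B4, B4–B5, B5–B6, B6–B7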